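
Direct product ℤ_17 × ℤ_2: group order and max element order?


|ℤ_17 × ℤ_2| = 17 × 2 = 34
Max element order = lcm(17,2) = 34
Cyclic? Yes (gcd=1)

|ℤ_17×ℤ_2| = 34, max element order = 34


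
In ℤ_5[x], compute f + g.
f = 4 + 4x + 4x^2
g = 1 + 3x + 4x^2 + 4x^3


Add coefficients mod 5:
x^0: 4 + 1 = 0 (mod 5)
x^1: 4 + 3 = 2 (mod 5)
x^2: 4 + 4 = 3 (mod 5)
x^3: 0 + 4 = 4 (mod 5)
Result: 2x + 3x^2 + 4x^3

f + g = 2x + 3x^2 + 4x^3


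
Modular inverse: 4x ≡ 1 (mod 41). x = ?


Use the extended Euclidean algorithm to write 1 = 4·s + 41·t; then s mod 41 is the inverse.
Euclidean algorithm:
  4 = 0·41 + 4
  41 = 10·4 + 1
  4 = 4·1 + 0
gcd(4,41) = 1
Back-substitution gives: 4·(-10) + 41·(1) = 1
So 4⁻¹ ≡ -10 ≡ 31 (mod 41)
Check: 4 × 31 = 124 ≡ 1 (mod 41) ✓

4⁻¹ ≡ 31 (mod 41)


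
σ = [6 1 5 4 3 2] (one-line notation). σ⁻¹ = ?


To find σ⁻¹, swap domain and range:
σ(1) = 6 → σ⁻¹(6) = 1
σ(2) = 1 → σ⁻¹(1) = 2
σ(3) = 5 → σ⁻¹(5) = 3
σ(4) = 4 → σ⁻¹(4) = 4
σ(5) = 3 → σ⁻¹(3) = 5
σ(6) = 2 → σ⁻¹(2) = 6

σ⁻¹ = [2 6 5 4 3 1]


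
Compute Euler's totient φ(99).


Factor n: 99 = 3^2 × 11
φ(n) = n · ∏(1 - 1/p) over distinct primes p | n
φ(99) = 99 · (1 - 1/3) · (1 - 1/11) = 60

φ(99) = 60


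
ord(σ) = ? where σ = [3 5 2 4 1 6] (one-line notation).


Cycle decomposition: (1 3 2 5)
Cycle lengths: 4
Order = lcm(4) = 4

ord(σ) = 4


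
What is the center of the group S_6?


Z(G) = {g ∈ G | gx = xg for all x ∈ G}
S_n is non-abelian for n ≥ 3; Z(S_6) is trivial

Z(S_6) = {e}


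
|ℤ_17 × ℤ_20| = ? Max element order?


|ℤ_17 × ℤ_20| = 17 × 20 = 340
Max element order = lcm(17,20) = 340
Cyclic? Yes (gcd=1)

|ℤ_17×ℤ_20| = 340, max element order = 340


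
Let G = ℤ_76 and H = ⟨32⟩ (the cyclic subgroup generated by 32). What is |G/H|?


|⟨32⟩| = n / gcd(32, 76) = 76 / 4 = 19
H is normal (ℤ_76 is abelian).
|G/H| = |G| / |H| = 76 / 19 = 4

|G/H| = 4


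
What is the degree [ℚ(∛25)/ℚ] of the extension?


∛25 has minimal polynomial x³ - 25 (irreducible over ℚ since 25 is not a perfect cube)

[ℚ(∛25)/ℚ] = 3


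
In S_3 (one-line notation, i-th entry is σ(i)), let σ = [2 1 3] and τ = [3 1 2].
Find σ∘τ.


σ∘τ: apply τ first, then σ
1 →τ 3 →σ 3
2 →τ 1 →σ 2
3 →τ 2 →σ 1

σ∘τ = [3 2 1]


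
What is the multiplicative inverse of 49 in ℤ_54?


Use the extended Euclidean algorithm to write 1 = 49·s + 54·t; then s mod 54 is the inverse.
Euclidean algorithm:
  49 = 0·54 + 49
  54 = 1·49 + 5
  49 = 9·5 + 4
  5 = 1·4 + 1
  4 = 4·1 + 0
gcd(49,54) = 1
Back-substitution gives: 49·(-11) + 54·(10) = 1
So 49⁻¹ ≡ -11 ≡ 43 (mod 54)
Check: 49 × 43 = 2107 ≡ 1 (mod 54) ✓

49⁻¹ ≡ 43 (mod 54)


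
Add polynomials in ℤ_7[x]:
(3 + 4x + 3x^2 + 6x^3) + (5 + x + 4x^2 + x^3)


Add coefficients mod 7:
x^0: 3 + 5 = 1 (mod 7)
x^1: 4 + 1 = 5 (mod 7)
x^2: 3 + 4 = 0 (mod 7)
x^3: 6 + 1 = 0 (mod 7)
Result: 1 + 5x

f + g = 1 + 5x


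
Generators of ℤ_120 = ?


g generates ℤ_n iff gcd(g,n) = 1
Prime factors of 120: 2, 3, 5
Generators are g ∈ {1,...,119} not divisible by any of these primes.
Generators: {1, 7, 11, 13, 17, 19, 23, 29, 31, 37, 41, 43, 47, 49, 53, 59, 61, 67, 71, 73, 77, 79, 83, 89, 91, 97, 101, 103, 107, 109, 113, 119}
Number of generators = φ(120) = 32

Generators of ℤ_120 = {1, 7, 11, 13, 17, 19, 23, 29, 31, 37, 41, 43, 47, 49, 53, 59, 61, 67, 71, 73, 77, 79, 83, 89, 91, 97, 101, 103, 107, 109, 113, 119}


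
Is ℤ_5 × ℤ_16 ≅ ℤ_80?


Comparing ℤ_5 × ℤ_16 and ℤ_80:
gcd(5,16) = 1, so ℤ_5 × ℤ_16 ≅ ℤ_80 (CRT)

Yes, ℤ_5 × ℤ_16 ≅ ℤ_80


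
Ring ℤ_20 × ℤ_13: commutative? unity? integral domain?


Direct product ring; commutative with unity (1,1); but (1,0)·(0,1) = (0,0) gives zero divisors, so not an integral domain
Commutative: Yes
Integral domain: No
Has unity: Yes

ℤ_20 × ℤ_13: Commutative=Yes, Unity=Yes


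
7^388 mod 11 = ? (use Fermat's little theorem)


Fermat's little theorem: if p is prime and gcd(a,p)=1, then a^(p-1) ≡ 1 (mod p)
p = 11 is prime, gcd(7,11) = 1
Reduce exponent: 388 mod 10 = 8
So 7^388 ≡ 7^8 (mod 11)
7^8 mod 11 = 9

7^388 ≡ 9 (mod 11)


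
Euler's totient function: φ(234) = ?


Factor n: 234 = 2 × 3^2 × 13
φ(n) = n · ∏(1 - 1/p) over distinct primes p | n
φ(234) = 234 · (1 - 1/2) · (1 - 1/3) · (1 - 1/13) = 72

φ(234) = 72


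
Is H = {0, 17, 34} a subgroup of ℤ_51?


Subgroup test for H = {0, 17, 34} in (ℤ_51, +):
(1) 0 ∈ H? Yes
(2) Closure: for all a,b ∈ H, (a+b) mod 51 ∈ H? Yes
(3) Inverses: for all a ∈ H, -a mod 51 ∈ H? Yes

Yes, H is a subgroup of ℤ_51


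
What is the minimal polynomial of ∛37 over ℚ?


∛37 satisfies x³ - 37 = 0, irreducible over ℚ (no rational root; 37 is not a perfect cube)

Minimal polynomial: x³ - 37


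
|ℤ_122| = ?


ℤ_n has n elements.

|ℤ_122| = 122


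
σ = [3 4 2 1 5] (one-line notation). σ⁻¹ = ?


To find σ⁻¹, swap domain and range:
σ(1) = 3 → σ⁻¹(3) = 1
σ(2) = 4 → σ⁻¹(4) = 2
σ(3) = 2 → σ⁻¹(2) = 3
σ(4) = 1 → σ⁻¹(1) = 4
σ(5) = 5 → σ⁻¹(5) = 5

σ⁻¹ = [4 3 1 2 5]


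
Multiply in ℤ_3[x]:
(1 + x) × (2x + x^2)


Expand and collect like terms; reduce coefficients mod 3:
x^0: 1·0 = 0 ≡ 0 (mod 3)
x^1: 1·2 + 1·0 = 2 ≡ 2 (mod 3)
x^2: 1·1 + 1·2 = 3 ≡ 0 (mod 3)
x^3: 1·1 = 1 ≡ 1 (mod 3)
Result: 2x + x^3

f · g = 2x + x^3


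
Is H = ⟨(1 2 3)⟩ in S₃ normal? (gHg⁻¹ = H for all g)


H = ⟨(1 2 3)⟩ in S₃
⟨(1 2 3)⟩ has order 3 and index 2 in S₃; index-2 subgroups are normal

Yes, normal subgroup


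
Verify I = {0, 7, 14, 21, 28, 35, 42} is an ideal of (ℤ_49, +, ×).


Check ideal conditions for I = {0, 7, 14, 21, 28, 35, 42} in ℤ_49:
(1) I is an additive subgroup? Yes
(2) For r ∈ ℤ_49 and a ∈ I: r·a ∈ I? Yes

Yes, I is an ideal of ℤ_49


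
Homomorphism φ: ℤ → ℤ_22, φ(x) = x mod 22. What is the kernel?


Kernel = preimage of identity
ker(φ) = {x ∈ ℤ : x ≡ 0 (mod 22)} = 22ℤ = {0, ±22, ±44, ...}

ker(φ) = 22ℤ


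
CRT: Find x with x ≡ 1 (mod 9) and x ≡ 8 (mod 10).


m₁ = 9, m₂ = 10, gcd = 1, so CRT applies. M = m₁·m₂ = 90
Let M₁ = M/m₁ = 10, M₂ = M/m₂ = 9
Find y₁ ≡ M₁⁻¹ (mod m₁): 10⁻¹ ≡ 1 (mod 9)
Find y₂ ≡ M₂⁻¹ (mod m₂): 9⁻¹ ≡ 9 (mod 10)
x = a₁·M₁·y₁ + a₂·M₂·y₂ = 1·10·1 + 8·9·9 = 658
Reduce mod 90: x ≡ 28
Check: 28 mod 9 = 1 ✓, 28 mod 10 = 8 ✓

x ≡ 28 (mod 90)


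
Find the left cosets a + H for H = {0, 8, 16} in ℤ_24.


H = {0, 8, 16}, |H| = 3
Number of cosets = |G|/|H| = 24/3 = 8
0 + H = {0, 8, 16}
1 + H = {1, 9, 17}
2 + H = {2, 10, 18}
3 + H = {3, 11, 19}
4 + H = {4, 12, 20}
5 + H = {5, 13, 21}
6 + H = {6, 14, 22}
7 + H = {7, 15, 23}

Cosets: 0+H={0,8,16}; 1+H={1,9,17}; 2+H={2,10,18}; 3+H={3,11,19}; 4+H={4,12,20}; 5+H={5,13,21}; 6+H={6,14,22}; 7+H={7,15,23}


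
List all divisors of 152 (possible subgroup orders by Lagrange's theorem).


Lagrange's theorem: |H| divides |G|
|G| = 152
Divisors of 152: 1, 2, 4, 8, 19, 38, 76, 152

Possible subgroup orders: {1, 2, 4, 8, 19, 38, 76, 152}


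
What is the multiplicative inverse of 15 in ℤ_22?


Use the extended Euclidean algorithm to write 1 = 15·s + 22·t; then s mod 22 is the inverse.
Euclidean algorithm:
  15 = 0·22 + 15
  22 = 1·15 + 7
  15 = 2·7 + 1
  7 = 7·1 + 0
gcd(15,22) = 1
Back-substitution gives: 15·(3) + 22·(-2) = 1
So 15⁻¹ ≡ 3 ≡ 3 (mod 22)
Check: 15 × 3 = 45 ≡ 1 (mod 22) ✓

15⁻¹ ≡ 3 (mod 22)


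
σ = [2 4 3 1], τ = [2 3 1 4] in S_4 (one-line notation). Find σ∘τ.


σ∘τ: apply τ first, then σ
1 →τ 2 →σ 4
2 →τ 3 →σ 3
3 →τ 1 →σ 2
4 →τ 4 →σ 1

σ∘τ = [4 3 2 1]


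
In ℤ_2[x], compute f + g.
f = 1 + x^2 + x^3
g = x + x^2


Add coefficients mod 2:
x^0: 1 + 0 = 1 (mod 2)
x^1: 0 + 1 = 1 (mod 2)
x^2: 1 + 1 = 0 (mod 2)
x^3: 1 + 0 = 1 (mod 2)
Result: 1 + x + x^3

f + g = 1 + x + x^3


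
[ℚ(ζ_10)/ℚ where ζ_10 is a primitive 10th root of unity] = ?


[ℚ(ζ_n):ℚ] = deg Φ_n(x) = φ(n). Here φ(10) = 4

[ℚ(ζ_10)/ℚ where ζ_10 is a primitive 10th root of unity] = 4


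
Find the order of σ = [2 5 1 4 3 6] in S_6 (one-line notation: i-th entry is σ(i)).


Cycle decomposition: (1 2 5 3)
Cycle lengths: 4
Order = lcm(4) = 4

ord(σ) = 4


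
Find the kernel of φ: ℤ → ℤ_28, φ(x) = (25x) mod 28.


Kernel = preimage of identity
ker(φ) = {x ∈ ℤ : 25x ≡ 0 (mod 28)}. gcd(25,28) = 1, so 25x ≡ 0 (mod 28) ⟺ x ≡ 0 (mod 28/1 = 28). Hence ker(φ) = 28ℤ

ker(φ) = 28ℤ


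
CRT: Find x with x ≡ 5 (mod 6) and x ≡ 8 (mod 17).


m₁ = 6, m₂ = 17, gcd = 1, so CRT applies. M = m₁·m₂ = 102
Let M₁ = M/m₁ = 17, M₂ = M/m₂ = 6
Find y₁ ≡ M₁⁻¹ (mod m₁): 17⁻¹ ≡ 5 (mod 6)
Find y₂ ≡ M₂⁻¹ (mod m₂): 6⁻¹ ≡ 3 (mod 17)
x = a₁·M₁·y₁ + a₂·M₂·y₂ = 5·17·5 + 8·6·3 = 569
Reduce mod 102: x ≡ 59
Check: 59 mod 6 = 5 ✓, 59 mod 17 = 8 ✓

x ≡ 59 (mod 102)


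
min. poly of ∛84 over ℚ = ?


∛84 satisfies x³ - 84 = 0, irreducible over ℚ (no rational root; 84 is not a perfect cube)

Minimal polynomial: x³ - 84


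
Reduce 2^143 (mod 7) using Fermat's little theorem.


Fermat's little theorem: if p is prime and gcd(a,p)=1, then a^(p-1) ≡ 1 (mod p)
p = 7 is prime, gcd(2,7) = 1
Reduce exponent: 143 mod 6 = 5
So 2^143 ≡ 2^5 (mod 7)
2^5 mod 7 = 4

2^143 ≡ 4 (mod 7)


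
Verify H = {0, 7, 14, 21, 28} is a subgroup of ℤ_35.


Subgroup test for H = {0, 7, 14, 21, 28} in (ℤ_35, +):
(1) 0 ∈ H? Yes
(2) Closure: for all a,b ∈ H, (a+b) mod 35 ∈ H? Yes
(3) Inverses: for all a ∈ H, -a mod 35 ∈ H? Yes

Yes, H is a subgroup of ℤ_35


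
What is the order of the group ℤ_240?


ℤ_n has n elements.

|ℤ_240| = 240


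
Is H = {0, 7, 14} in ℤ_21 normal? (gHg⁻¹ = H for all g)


H = {0, 7, 14} in ℤ_21
ℤ_21 is abelian; every subgroup of an abelian group is normal

Yes, normal subgroup


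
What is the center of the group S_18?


Z(G) = {g ∈ G | gx = xg for all x ∈ G}
S_n is non-abelian for n ≥ 3; Z(S_18) is trivial

Z(S_18) = {e}


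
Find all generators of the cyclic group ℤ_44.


g generates ℤ_n iff gcd(g,n) = 1
Prime factors of 44: 2, 11
Generators are g ∈ {1,...,43} not divisible by any of these primes.
Generators: {1, 3, 5, 7, 9, 13, 15, 17, 19, 21, 23, 25, 27, 29, 31, 35, 37, 39, 41, 43}
Number of generators = φ(44) = 20

Generators of ℤ_44 = {1, 3, 5, 7, 9, 13, 15, 17, 19, 21, 23, 25, 27, 29, 31, 35, 37, 39, 41, 43}


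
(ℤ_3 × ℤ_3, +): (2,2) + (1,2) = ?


Operation: componentwise addition mod (3, 3)
(2,2) + (1,2) = ((a₁+b₁) mod 3, (a₂+b₂) mod 3) with a = (2,2), b = (1,2)

(2,2) + (1,2) = (0,1)


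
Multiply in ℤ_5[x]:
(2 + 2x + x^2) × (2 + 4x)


Expand and collect like terms; reduce coefficients mod 5:
x^0: 2·2 = 4 ≡ 4 (mod 5)
x^1: 2·4 + 2·2 = 12 ≡ 2 (mod 5)
x^2: 2·4 + 1·2 = 10 ≡ 0 (mod 5)
x^3: 1·4 = 4 ≡ 4 (mod 5)
Result: 4 + 2x + 4x^3

f · g = 4 + 2x + 4x^3


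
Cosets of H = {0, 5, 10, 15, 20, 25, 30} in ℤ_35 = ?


H = {0, 5, 10, 15, 20, 25, 30}, |H| = 7
Number of cosets = |G|/|H| = 35/7 = 5
0 + H = {0, 5, 10, 15, 20, 25, 30}
1 + H = {1, 6, 11, 16, 21, 26, 31}
2 + H = {2, 7, 12, 17, 22, 27, 32}
3 + H = {3, 8, 13, 18, 23, 28, 33}
4 + H = {4, 9, 14, 19, 24, 29, 34}

Cosets: 0+H={0,5,10,15,20,25,30}; 1+H={1,6,11,16,21,26,31}; 2+H={2,7,12,17,22,27,32}; 3+H={3,8,13,18,23,28,33}; 4+H={4,9,14,19,24,29,34}


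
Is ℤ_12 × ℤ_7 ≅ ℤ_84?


Comparing ℤ_12 × ℤ_7 and ℤ_84:
gcd(12,7) = 1, so ℤ_12 × ℤ_7 ≅ ℤ_84 (CRT)

Yes, ℤ_12 × ℤ_7 ≅ ℤ_84


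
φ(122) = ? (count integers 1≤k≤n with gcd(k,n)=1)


Factor n: 122 = 2 × 61
φ(n) = n · ∏(1 - 1/p) over distinct primes p | n
φ(122) = 122 · (1 - 1/2) · (1 - 1/61) = 60

φ(122) = 60


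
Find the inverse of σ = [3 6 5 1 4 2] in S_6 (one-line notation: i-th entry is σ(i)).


To find σ⁻¹, swap domain and range:
σ(1) = 3 → σ⁻¹(3) = 1
σ(2) = 6 → σ⁻¹(6) = 2
σ(3) = 5 → σ⁻¹(5) = 3
σ(4) = 1 → σ⁻¹(1) = 4
σ(5) = 4 → σ⁻¹(4) = 5
σ(6) = 2 → σ⁻¹(2) = 6

σ⁻¹ = [4 6 1 5 3 2]


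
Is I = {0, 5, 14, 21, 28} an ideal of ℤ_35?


Check ideal conditions for I = {0, 5, 14, 21, 28} in ℤ_35:
(1) I is an additive subgroup? No
(2) For r ∈ ℤ_35 and a ∈ I: r·a ∈ I? No  [counterexample: r=2, a=5, r·a mod 35 = 10 ∉ I]

No, I is not an ideal of ℤ_35


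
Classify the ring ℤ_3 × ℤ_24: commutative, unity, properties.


Direct product ring; commutative with unity (1,1); but (1,0)·(0,1) = (0,0) gives zero divisors, so not an integral domain
Commutative: Yes
Integral domain: No
Has unity: Yes

ℤ_3 × ℤ_24: Commutative=Yes, Unity=Yes


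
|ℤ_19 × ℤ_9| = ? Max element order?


|ℤ_19 × ℤ_9| = 19 × 9 = 171
Max element order = lcm(19,9) = 171
Cyclic? Yes (gcd=1)

|ℤ_19×ℤ_9| = 171, max element order = 171


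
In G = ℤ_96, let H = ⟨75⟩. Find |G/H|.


|⟨75⟩| = n / gcd(75, 96) = 96 / 3 = 32
H is normal (ℤ_96 is abelian).
|G/H| = |G| / |H| = 96 / 32 = 3

|G/H| = 3


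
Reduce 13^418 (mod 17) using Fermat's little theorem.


Fermat's little theorem: if p is prime and gcd(a,p)=1, then a^(p-1) ≡ 1 (mod p)
p = 17 is prime, gcd(13,17) = 1
Reduce exponent: 418 mod 16 = 2
So 13^418 ≡ 13^2 (mod 17)
13^2 mod 17 = 16

13^418 ≡ 16 (mod 17)


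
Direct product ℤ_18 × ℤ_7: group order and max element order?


|ℤ_18 × ℤ_7| = 18 × 7 = 126
Max element order = lcm(18,7) = 126
Cyclic? Yes (gcd=1)

|ℤ_18×ℤ_7| = 126, max element order = 126


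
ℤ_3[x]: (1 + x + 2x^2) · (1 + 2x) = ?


Expand and collect like terms; reduce coefficients mod 3:
x^0: 1·1 = 1 ≡ 1 (mod 3)
x^1: 1·2 + 1·1 = 3 ≡ 0 (mod 3)
x^2: 1·2 + 2·1 = 4 ≡ 1 (mod 3)
x^3: 2·2 = 4 ≡ 1 (mod 3)
Result: 1 + x^2 + x^3

f · g = 1 + x^2 + x^3


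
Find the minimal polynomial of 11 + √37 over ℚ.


Let α = 11 + √37. Then α - 11 = √37, so (α - 11)² = 37, giving α² - 22α + 84 = 0. Degree 2 and α ∉ ℚ, so this is the minimal polynomial.

Minimal polynomial: x² - 22x + 84


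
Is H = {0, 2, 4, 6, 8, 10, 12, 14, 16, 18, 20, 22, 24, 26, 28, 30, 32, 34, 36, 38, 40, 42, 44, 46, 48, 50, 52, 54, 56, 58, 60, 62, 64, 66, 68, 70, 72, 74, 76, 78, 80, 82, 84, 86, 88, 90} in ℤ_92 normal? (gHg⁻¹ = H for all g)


H = {0, 2, 4, 6, 8, 10, 12, 14, 16, 18, 20, 22, 24, 26, 28, 30, 32, 34, 36, 38, 40, 42, 44, 46, 48, 50, 52, 54, 56, 58, 60, 62, 64, 66, 68, 70, 72, 74, 76, 78, 80, 82, 84, 86, 88, 90} in ℤ_92
ℤ_92 is abelian; every subgroup of an abelian group is normal

Yes, normal subgroup


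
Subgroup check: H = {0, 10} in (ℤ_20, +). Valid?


Subgroup test for H = {0, 10} in (ℤ_20, +):
(1) 0 ∈ H? Yes
(2) Closure: for all a,b ∈ H, (a+b) mod 20 ∈ H? Yes
(3) Inverses: for all a ∈ H, -a mod 20 ∈ H? Yes

Yes, H is a subgroup of ℤ_20


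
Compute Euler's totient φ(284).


Factor n: 284 = 2^2 × 71
φ(n) = n · ∏(1 - 1/p) over distinct primes p | n
φ(284) = 284 · (1 - 1/2) · (1 - 1/71) = 140

φ(284) = 140


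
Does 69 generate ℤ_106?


g generates ℤ_n iff gcd(g, n) = 1
gcd(69, 106) = 1
Since gcd = 1, 69 is a generator.

Yes, 69 generates ℤ_106


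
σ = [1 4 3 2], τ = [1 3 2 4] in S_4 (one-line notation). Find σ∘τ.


σ∘τ: apply τ first, then σ
1 →τ 1 →σ 1
2 →τ 3 →σ 3
3 →τ 2 →σ 4
4 →τ 4 →σ 2

σ∘τ = [1 3 4 2]


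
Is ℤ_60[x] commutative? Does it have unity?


ℤ_60 has zero divisors (2·30 ≡ 0), and these lift to constant zero divisors in ℤ_60[x]; so not an integral domain
Commutative: Yes
Integral domain: No
Has unity: Yes

ℤ_60[x]: Commutative=Yes, Unity=Yes


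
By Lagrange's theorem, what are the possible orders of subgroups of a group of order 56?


Lagrange's theorem: |H| divides |G|
|G| = 56
Divisors of 56: 1, 2, 4, 7, 8, 14, 28, 56

Possible subgroup orders: {1, 2, 4, 7, 8, 14, 28, 56}


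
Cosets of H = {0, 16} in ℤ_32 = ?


H = {0, 16}, |H| = 2
Number of cosets = |G|/|H| = 32/2 = 16
0 + H = {0, 16}
1 + H = {1, 17}
2 + H = {2, 18}
3 + H = {3, 19}
4 + H = {4, 20}
5 + H = {5, 21}
6 + H = {6, 22}
7 + H = {7, 23}
8 + H = {8, 24}
9 + H = {9, 25}
10 + H = {10, 26}
11 + H = {11, 27}
12 + H = {12, 28}
13 + H = {13, 29}
14 + H = {14, 30}
15 + H = {15, 31}

Cosets: 0+H={0,16}; 1+H={1,17}; 2+H={2,18}; 3+H={3,19}; 4+H={4,20}; 5+H={5,21}; 6+H={6,22}; 7+H={7,23}; 8+H={8,24}; 9+H={9,25}; 10+H={10,26}; 11+H={11,27}; 12+H={12,28}; 13+H={13,29}; 14+H={14,30}; 15+H={15,31}


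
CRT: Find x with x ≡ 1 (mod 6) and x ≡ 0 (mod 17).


m₁ = 6, m₂ = 17, gcd = 1, so CRT applies. M = m₁·m₂ = 102
Let M₁ = M/m₁ = 17, M₂ = M/m₂ = 6
Find y₁ ≡ M₁⁻¹ (mod m₁): 17⁻¹ ≡ 5 (mod 6)
Find y₂ ≡ M₂⁻¹ (mod m₂): 6⁻¹ ≡ 3 (mod 17)
x = a₁·M₁·y₁ + a₂·M₂·y₂ = 1·17·5 + 0·6·3 = 85
Reduce mod 102: x ≡ 85
Check: 85 mod 6 = 1 ✓, 85 mod 17 = 0 ✓

x ≡ 85 (mod 102)


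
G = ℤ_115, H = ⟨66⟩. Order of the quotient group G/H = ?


|⟨66⟩| = n / gcd(66, 115) = 115 / 1 = 115
H is normal (ℤ_115 is abelian).
|G/H| = |G| / |H| = 115 / 115 = 1

|G/H| = 1


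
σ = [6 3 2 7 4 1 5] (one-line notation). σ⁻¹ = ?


To find σ⁻¹, swap domain and range:
σ(1) = 6 → σ⁻¹(6) = 1
σ(2) = 3 → σ⁻¹(3) = 2
σ(3) = 2 → σ⁻¹(2) = 3
σ(4) = 7 → σ⁻¹(7) = 4
σ(5) = 4 → σ⁻¹(4) = 5
σ(6) = 1 → σ⁻¹(1) = 6
σ(7) = 5 → σ⁻¹(5) = 7

σ⁻¹ = [6 3 2 5 7 1 4]


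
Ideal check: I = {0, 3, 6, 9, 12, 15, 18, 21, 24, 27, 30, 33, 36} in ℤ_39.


Check ideal conditions for I = {0, 3, 6, 9, 12, 15, 18, 21, 24, 27, 30, 33, 36} in ℤ_39:
(1) I is an additive subgroup? Yes
(2) For r ∈ ℤ_39 and a ∈ I: r·a ∈ I? Yes

Yes, I is an ideal of ℤ_39


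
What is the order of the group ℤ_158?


ℤ_n has n elements.

|ℤ_158| = 158


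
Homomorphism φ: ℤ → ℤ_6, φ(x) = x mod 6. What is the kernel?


Kernel = preimage of identity
ker(φ) = {x ∈ ℤ : x ≡ 0 (mod 6)} = 6ℤ = {0, ±6, ±12, ...}

ker(φ) = 6ℤ


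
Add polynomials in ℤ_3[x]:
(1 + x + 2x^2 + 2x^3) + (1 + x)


Add coefficients mod 3:
x^0: 1 + 1 = 2 (mod 3)
x^1: 1 + 1 = 2 (mod 3)
x^2: 2 + 0 = 2 (mod 3)
x^3: 2 + 0 = 2 (mod 3)
Result: 2 + 2x + 2x^2 + 2x^3

f + g = 2 + 2x + 2x^2 + 2x^3


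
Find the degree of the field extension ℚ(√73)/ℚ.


√73 has minimal polynomial x² - 73 (irreducible over ℚ since 73 is squarefree)

[ℚ(√73)/ℚ] = 2


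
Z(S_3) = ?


Z(G) = {g ∈ G | gx = xg for all x ∈ G}
S_n is non-abelian for n ≥ 3; Z(S_3) is trivial

Z(S_3) = {e}


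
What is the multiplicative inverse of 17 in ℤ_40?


Use the extended Euclidean algorithm to write 1 = 17·s + 40·t; then s mod 40 is the inverse.
Euclidean algorithm:
  17 = 0·40 + 17
  40 = 2·17 + 6
  17 = 2·6 + 5
  6 = 1·5 + 1
  5 = 5·1 + 0
gcd(17,40) = 1
Back-substitution gives: 17·(-7) + 40·(3) = 1
So 17⁻¹ ≡ -7 ≡ 33 (mod 40)
Check: 17 × 33 = 561 ≡ 1 (mod 40) ✓

17⁻¹ ≡ 33 (mod 40)


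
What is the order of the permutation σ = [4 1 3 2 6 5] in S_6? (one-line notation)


Cycle decomposition: (1 4 2) (5 6)
Cycle lengths: 3, 2
Order = lcm(3, 2) = 6

ord(σ) = 6


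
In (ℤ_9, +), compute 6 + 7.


Operation: addition mod 9
6 + 7 = (a + b) mod 9 with a = 6, b = 7

6 + 7 = 4


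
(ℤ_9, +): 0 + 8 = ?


Operation: addition mod 9
0 + 8 = (a + b) mod 9 with a = 0, b = 8

0 + 8 = 8


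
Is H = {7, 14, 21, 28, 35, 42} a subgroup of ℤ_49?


Subgroup test for H = {7, 14, 21, 28, 35, 42} in (ℤ_49, +):
(1) 0 ∈ H? No
(2) Closure: for all a,b ∈ H, (a+b) mod 49 ∈ H? No  [counterexample: 7 + 42 = 0 ∉ H]
(3) Inverses: for all a ∈ H, -a mod 49 ∈ H? Yes

No, H is not a subgroup of ℤ_49


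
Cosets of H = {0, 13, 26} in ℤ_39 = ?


H = {0, 13, 26}, |H| = 3
Number of cosets = |G|/|H| = 39/3 = 13
0 + H = {0, 13, 26}
1 + H = {1, 14, 27}
2 + H = {2, 15, 28}
3 + H = {3, 16, 29}
4 + H = {4, 17, 30}
5 + H = {5, 18, 31}
6 + H = {6, 19, 32}
7 + H = {7, 20, 33}
8 + H = {8, 21, 34}
9 + H = {9, 22, 35}
10 + H = {10, 23, 36}
11 + H = {11, 24, 37}
12 + H = {12, 25, 38}

Cosets: 0+H={0,13,26}; 1+H={1,14,27}; 2+H={2,15,28}; 3+H={3,16,29}; 4+H={4,17,30}; 5+H={5,18,31}; 6+H={6,19,32}; 7+H={7,20,33}; 8+H={8,21,34}; 9+H={9,22,35}; 10+H={10,23,36}; 11+H={11,24,37}; 12+H={12,25,38}


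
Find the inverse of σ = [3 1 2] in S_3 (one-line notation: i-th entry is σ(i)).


To find σ⁻¹, swap domain and range:
σ(1) = 3 → σ⁻¹(3) = 1
σ(2) = 1 → σ⁻¹(1) = 2
σ(3) = 2 → σ⁻¹(2) = 3

σ⁻¹ = [2 3 1]


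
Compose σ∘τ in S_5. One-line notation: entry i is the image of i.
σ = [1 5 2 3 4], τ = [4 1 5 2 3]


σ∘τ: apply τ first, then σ
1 →τ 4 →σ 3
2 →τ 1 →σ 1
3 →τ 5 →σ 4
4 →τ 2 →σ 5
5 →τ 3 →σ 2

σ∘τ = [3 1 4 5 2]


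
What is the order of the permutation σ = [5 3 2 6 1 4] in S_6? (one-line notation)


Cycle decomposition: (1 5) (2 3) (4 6)
Cycle lengths: 2, 2, 2
Order = lcm(2, 2, 2) = 2

ord(σ) = 2


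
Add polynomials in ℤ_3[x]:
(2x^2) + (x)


Add coefficients mod 3:
x^0: 0 + 0 = 0 (mod 3)
x^1: 0 + 1 = 1 (mod 3)
x^2: 2 + 0 = 2 (mod 3)
Result: x + 2x^2

f + g = x + 2x^2


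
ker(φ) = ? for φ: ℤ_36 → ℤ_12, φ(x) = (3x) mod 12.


Kernel = preimage of identity
ker(φ) = {x ∈ ℤ_36 : 3x ≡ 0 (mod 12)}. Since 12 | 36, φ is well-defined. The kernel is the cyclic subgroup ⟨4⟩ of ℤ_36 (order 9), i.e. {0, 4, 8, 12, 16, 20, 24, 28, 32}

ker(φ) = {0, 4, 8, 12, 16, 20, 24, 28, 32}


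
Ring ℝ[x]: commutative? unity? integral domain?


Polynomial ring over ℝ (an integral domain) is a commutative integral domain with unity 1
Commutative: Yes
Integral domain: Yes
Has unity: Yes

ℝ[x]: Commutative=Yes, Unity=Yes


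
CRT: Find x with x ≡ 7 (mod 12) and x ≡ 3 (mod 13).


m₁ = 12, m₂ = 13, gcd = 1, so CRT applies. M = m₁·m₂ = 156
Let M₁ = M/m₁ = 13, M₂ = M/m₂ = 12
Find y₁ ≡ M₁⁻¹ (mod m₁): 13⁻¹ ≡ 1 (mod 12)
Find y₂ ≡ M₂⁻¹ (mod m₂): 12⁻¹ ≡ 12 (mod 13)
x = a₁·M₁·y₁ + a₂·M₂·y₂ = 7·13·1 + 3·12·12 = 523
Reduce mod 156: x ≡ 55
Check: 55 mod 12 = 7 ✓, 55 mod 13 = 3 ✓

x ≡ 55 (mod 156)


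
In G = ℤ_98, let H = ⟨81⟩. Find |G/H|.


|⟨81⟩| = n / gcd(81, 98) = 98 / 1 = 98
H is normal (ℤ_98 is abelian).
|G/H| = |G| / |H| = 98 / 98 = 1

|G/H| = 1


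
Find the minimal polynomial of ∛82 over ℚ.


∛82 satisfies x³ - 82 = 0, irreducible over ℚ (no rational root; 82 is not a perfect cube)

Minimal polynomial: x³ - 82


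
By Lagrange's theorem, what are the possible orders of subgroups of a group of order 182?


Lagrange's theorem: |H| divides |G|
|G| = 182
Divisors of 182: 1, 2, 7, 13, 14, 26, 91, 182

Possible subgroup orders: {1, 2, 7, 13, 14, 26, 91, 182}


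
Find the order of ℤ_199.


ℤ_n has n elements.

|ℤ_199| = 199


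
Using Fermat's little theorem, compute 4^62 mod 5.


Fermat's little theorem: if p is prime and gcd(a,p)=1, then a^(p-1) ≡ 1 (mod p)
p = 5 is prime, gcd(4,5) = 1
Reduce exponent: 62 mod 4 = 2
So 4^62 ≡ 4^2 (mod 5)
4^2 mod 5 = 1

4^62 ≡ 1 (mod 5)


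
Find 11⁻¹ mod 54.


Use the extended Euclidean algorithm to write 1 = 11·s + 54·t; then s mod 54 is the inverse.
Euclidean algorithm:
  11 = 0·54 + 11
  54 = 4·11 + 10
  11 = 1·10 + 1
  10 = 10·1 + 0
gcd(11,54) = 1
Back-substitution gives: 11·(5) + 54·(-1) = 1
So 11⁻¹ ≡ 5 ≡ 5 (mod 54)
Check: 11 × 5 = 55 ≡ 1 (mod 54) ✓

11⁻¹ ≡ 5 (mod 54)


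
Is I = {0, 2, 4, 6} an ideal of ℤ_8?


Check ideal conditions for I = {0, 2, 4, 6} in ℤ_8:
(1) I is an additive subgroup? Yes
(2) For r ∈ ℤ_8 and a ∈ I: r·a ∈ I? Yes

Yes, I is an ideal of ℤ_8


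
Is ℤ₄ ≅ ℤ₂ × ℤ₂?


Comparing ℤ₄ and ℤ₂ × ℤ₂:
ℤ₄ has an element of order 4; ℤ₂×ℤ₂ has exponent 2

No, ℤ₄ ≇ ℤ₂ × ℤ₂


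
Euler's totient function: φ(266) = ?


Factor n: 266 = 2 × 7 × 19
φ(n) = n · ∏(1 - 1/p) over distinct primes p | n
φ(266) = 266 · (1 - 1/2) · (1 - 1/7) · (1 - 1/19) = 108

φ(266) = 108


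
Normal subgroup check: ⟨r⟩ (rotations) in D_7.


H = ⟨r⟩ (rotations) in D_7
The rotation subgroup ⟨r⟩ has index 2 in D_7, so it is normal

Yes, normal subgroup


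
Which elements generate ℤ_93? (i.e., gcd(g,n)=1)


g generates ℤ_n iff gcd(g,n) = 1
Prime factors of 93: 3, 31
Generators are g ∈ {1,...,92} not divisible by any of these primes.
Generators: {1, 2, 4, 5, 7, 8, 10, 11, 13, 14, 16, 17, 19, 20, 22, 23, 25, 26, 28, 29, 32, 34, 35, 37, 38, 40, 41, 43, 44, 46, 47, 49, 50, 52, 53, 55, 56, 58, 59, 61, 64, 65, 67, 68, 70, 71, 73, 74, 76, 77, 79, 80, 82, 83, 85, 86, 88, 89, 91, 92}
Number of generators = φ(93) = 60

Generators of ℤ_93 = {1, 2, 4, 5, 7, 8, 10, 11, 13, 14, 16, 17, 19, 20, 22, 23, 25, 26, 28, 29, 32, 34, 35, 37, 38, 40, 41, 43, 44, 46, 47, 49, 50, 52, 53, 55, 56, 58, 59, 61, 64, 65, 67, 68, 70, 71, 73, 74, 76, 77, 79, 80, 82, 83, 85, 86, 88, 89, 91, 92}


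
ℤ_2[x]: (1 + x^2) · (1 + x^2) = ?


Expand and collect like terms; reduce coefficients mod 2:
x^0: 1·1 = 1 ≡ 1 (mod 2)
x^1: 1·0 + 0·1 = 0 ≡ 0 (mod 2)
x^2: 1·1 + 0·0 + 1·1 = 2 ≡ 0 (mod 2)
x^3: 0·1 + 1·0 = 0 ≡ 0 (mod 2)
x^4: 1·1 = 1 ≡ 1 (mod 2)
Result: 1 + x^4

f · g = 1 + x^4


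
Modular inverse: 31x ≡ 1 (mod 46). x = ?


Use the extended Euclidean algorithm to write 1 = 31·s + 46·t; then s mod 46 is the inverse.
Euclidean algorithm:
  31 = 0·46 + 31
  46 = 1·31 + 15
  31 = 2·15 + 1
  15 = 15·1 + 0
gcd(31,46) = 1
Back-substitution gives: 31·(3) + 46·(-2) = 1
So 31⁻¹ ≡ 3 ≡ 3 (mod 46)
Check: 31 × 3 = 93 ≡ 1 (mod 46) ✓

31⁻¹ ≡ 3 (mod 46)


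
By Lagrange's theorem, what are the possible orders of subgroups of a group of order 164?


Lagrange's theorem: |H| divides |G|
|G| = 164
Divisors of 164: 1, 2, 4, 41, 82, 164

Possible subgroup orders: {1, 2, 4, 41, 82, 164}


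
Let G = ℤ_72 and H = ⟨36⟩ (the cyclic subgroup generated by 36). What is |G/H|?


|⟨36⟩| = n / gcd(36, 72) = 72 / 36 = 2
H is normal (ℤ_72 is abelian).
|G/H| = |G| / |H| = 72 / 2 = 36

|G/H| = 36


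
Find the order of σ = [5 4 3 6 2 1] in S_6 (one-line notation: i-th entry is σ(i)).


Cycle decomposition: (1 5 2 4 6)
Cycle lengths: 5
Order = lcm(5) = 5

ord(σ) = 5


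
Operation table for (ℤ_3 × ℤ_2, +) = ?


Elements: {(0,0), (0,1), (1,0), (1,1), (2,0), (2,1)}
Operation: componentwise addition mod (3, 2)
Entry (a, b) = ((a₁+b₁) mod 3, (a₂+b₂) mod 2)

Cayley table:
      | (0,0) | (0,1) | (1,0) | (1,1) | (2,0) | (2,1)
(0,0) | (0,0) | (0,1) | (1,0) | (1,1) | (2,0) | (2,1)
(0,1) | (0,1) | (0,0) | (1,1) | (1,0) | (2,1) | (2,0)
(1,0) | (1,0) | (1,1) | (2,0) | (2,1) | (0,0) | (0,1)
(1,1) | (1,1) | (1,0) | (2,1) | (2,0) | (0,1) | (0,0)
(2,0) | (2,0) | (2,1) | (0,0) | (0,1) | (1,0) | (1,1)
(2,1) | (2,1) | (2,0) | (0,1) | (0,0) | (1,1) | (1,0)


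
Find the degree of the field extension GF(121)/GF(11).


GF(121) = GF(11^2), so the extension degree is 2

[GF(121)/GF(11)] = 2


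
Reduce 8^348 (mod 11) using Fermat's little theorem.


Fermat's little theorem: if p is prime and gcd(a,p)=1, then a^(p-1) ≡ 1 (mod p)
p = 11 is prime, gcd(8,11) = 1
Reduce exponent: 348 mod 10 = 8
So 8^348 ≡ 8^8 (mod 11)
8^8 mod 11 = 5

8^348 ≡ 5 (mod 11)


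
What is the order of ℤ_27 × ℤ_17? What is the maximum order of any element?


|ℤ_27 × ℤ_17| = 27 × 17 = 459
Max element order = lcm(27,17) = 459
Cyclic? Yes (gcd=1)

|ℤ_27×ℤ_17| = 459, max element order = 459


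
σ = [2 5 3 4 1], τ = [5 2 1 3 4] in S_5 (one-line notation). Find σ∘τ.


σ∘τ: apply τ first, then σ
1 →τ 5 →σ 1
2 →τ 2 →σ 5
3 →τ 1 →σ 2
4 →τ 3 →σ 3
5 →τ 4 →σ 4

σ∘τ = [1 5 2 3 4]


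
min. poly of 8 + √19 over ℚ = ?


Let α = 8 + √19. Then α - 8 = √19, so (α - 8)² = 19, giving α² - 16α + 45 = 0. Degree 2 and α ∉ ℚ, so this is the minimal polynomial.

Minimal polynomial: x² - 16x + 45


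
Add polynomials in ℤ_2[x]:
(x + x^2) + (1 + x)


Add coefficients mod 2:
x^0: 0 + 1 = 1 (mod 2)
x^1: 1 + 1 = 0 (mod 2)
x^2: 1 + 0 = 1 (mod 2)
Result: 1 + x^2

f + g = 1 + x^2


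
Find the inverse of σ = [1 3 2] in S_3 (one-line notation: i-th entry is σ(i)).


To find σ⁻¹, swap domain and range:
σ(1) = 1 → σ⁻¹(1) = 1
σ(2) = 3 → σ⁻¹(3) = 2
σ(3) = 2 → σ⁻¹(2) = 3

σ⁻¹ = [1 3 2]


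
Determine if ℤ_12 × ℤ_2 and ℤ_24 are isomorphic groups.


Comparing ℤ_12 × ℤ_2 and ℤ_24:
gcd(12,2) = 2 ≠ 1. Max element order in ℤ_12×ℤ_2 is lcm(12,2) = 12 < 24, so it has no element of order 24

No, ℤ_12 × ℤ_2 ≇ ℤ_24


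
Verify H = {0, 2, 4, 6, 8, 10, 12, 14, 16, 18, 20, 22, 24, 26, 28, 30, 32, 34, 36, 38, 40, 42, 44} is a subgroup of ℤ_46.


Subgroup test for H = {0, 2, 4, 6, 8, 10, 12, 14, 16, 18, 20, 22, 24, 26, 28, 30, 32, 34, 36, 38, 40, 42, 44} in (ℤ_46, +):
(1) 0 ∈ H? Yes
(2) Closure: for all a,b ∈ H, (a+b) mod 46 ∈ H? Yes
(3) Inverses: for all a ∈ H, -a mod 46 ∈ H? Yes

Yes, H is a subgroup of ℤ_46


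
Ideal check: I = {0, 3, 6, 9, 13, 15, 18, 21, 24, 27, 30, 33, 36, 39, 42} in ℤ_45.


Check ideal conditions for I = {0, 3, 6, 9, 13, 15, 18, 21, 24, 27, 30, 33, 36, 39, 42} in ℤ_45:
(1) I is an additive subgroup? No
(2) For r ∈ ℤ_45 and a ∈ I: r·a ∈ I? No  [counterexample: r=2, a=6, r·a mod 45 = 12 ∉ I]

No, I is not an ideal of ℤ_45


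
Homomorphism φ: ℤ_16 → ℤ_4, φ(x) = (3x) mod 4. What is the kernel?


Kernel = preimage of identity
ker(φ) = {x ∈ ℤ_16 : 3x ≡ 0 (mod 4)}. Since 4 | 16, φ is well-defined. The kernel is the cyclic subgroup ⟨4⟩ of ℤ_16 (order 4), i.e. {0, 4, 8, 12}

ker(φ) = {0, 4, 8, 12}


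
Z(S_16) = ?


Z(G) = {g ∈ G | gx = xg for all x ∈ G}
S_n is non-abelian for n ≥ 3; Z(S_16) is trivial

Z(S_16) = {e}


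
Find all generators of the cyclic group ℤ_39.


g generates ℤ_n iff gcd(g,n) = 1
Prime factors of 39: 3, 13
Generators are g ∈ {1,...,38} not divisible by any of these primes.
Generators: {1, 2, 4, 5, 7, 8, 10, 11, 14, 16, 17, 19, 20, 22, 23, 25, 28, 29, 31, 32, 34, 35, 37, 38}
Number of generators = φ(39) = 24

Generators of ℤ_39 = {1, 2, 4, 5, 7, 8, 10, 11, 14, 16, 17, 19, 20, 22, 23, 25, 28, 29, 31, 32, 34, 35, 37, 38}


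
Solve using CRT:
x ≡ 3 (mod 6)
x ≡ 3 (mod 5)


m₁ = 6, m₂ = 5, gcd = 1, so CRT applies. M = m₁·m₂ = 30
Let M₁ = M/m₁ = 5, M₂ = M/m₂ = 6
Find y₁ ≡ M₁⁻¹ (mod m₁): 5⁻¹ ≡ 5 (mod 6)
Find y₂ ≡ M₂⁻¹ (mod m₂): 6⁻¹ ≡ 1 (mod 5)
x = a₁·M₁·y₁ + a₂·M₂·y₂ = 3·5·5 + 3·6·1 = 93
Reduce mod 30: x ≡ 3
Check: 3 mod 6 = 3 ✓, 3 mod 5 = 3 ✓

x ≡ 3 (mod 30)


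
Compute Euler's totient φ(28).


φ(n) = count of k ∈ {1,...,n} with gcd(k,n)=1
Coprimes to 28: {1, 3, 5, 9, 11, 13, 15, 17, 19, 23, 25, 27}
Count: 12

φ(28) = 12


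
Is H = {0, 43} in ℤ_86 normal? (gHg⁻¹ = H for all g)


H = {0, 43} in ℤ_86
ℤ_86 is abelian; every subgroup of an abelian group is normal

Yes, normal subgroup


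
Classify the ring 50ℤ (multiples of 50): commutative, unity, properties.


50ℤ is a commutative ring under +,× but has no multiplicative identity (1 ∉ 50ℤ); it has no zero divisors, but without unity it is not an integral domain
Commutative: Yes
Integral domain: No
Has unity: No

50ℤ (multiples of 50): Commutative=Yes, Unity=No


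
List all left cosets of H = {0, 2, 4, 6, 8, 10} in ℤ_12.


H = {0, 2, 4, 6, 8, 10}, |H| = 6
Number of cosets = |G|/|H| = 12/6 = 2
0 + H = {0, 2, 4, 6, 8, 10}
1 + H = {1, 3, 5, 7, 9, 11}

Cosets: 0+H={0,2,4,6,8,10}; 1+H={1,3,5,7,9,11}


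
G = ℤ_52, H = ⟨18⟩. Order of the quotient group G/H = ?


|⟨18⟩| = n / gcd(18, 52) = 52 / 2 = 26
H is normal (ℤ_52 is abelian).
|G/H| = |G| / |H| = 52 / 26 = 2

|G/H| = 2


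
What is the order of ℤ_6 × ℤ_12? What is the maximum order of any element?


|ℤ_6 × ℤ_12| = 6 × 12 = 72
Max element order = lcm(6,12) = 12
Cyclic? No (gcd=6)

|ℤ_6×ℤ_12| = 72, max element order = 12


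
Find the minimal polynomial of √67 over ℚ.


√67 satisfies x² - 67 = 0, irreducible over ℚ since 67 is squarefree

Minimal polynomial: x² - 67


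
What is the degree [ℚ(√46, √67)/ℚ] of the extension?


[ℚ(√46,√67):ℚ] = [ℚ(√46,√67):ℚ(√46)]·[ℚ(√46):ℚ] = 2·2 = 4

[ℚ(√46, √67)/ℚ] = 4


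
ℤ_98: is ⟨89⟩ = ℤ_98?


g generates ℤ_n iff gcd(g, n) = 1
gcd(89, 98) = 1
Since gcd = 1, 89 is a generator.

Yes, 89 generates ℤ_98


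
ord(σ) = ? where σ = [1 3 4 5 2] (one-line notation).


Cycle decomposition: (2 3 4 5)
Cycle lengths: 4
Order = lcm(4) = 4

ord(σ) = 4


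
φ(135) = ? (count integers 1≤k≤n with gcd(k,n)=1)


Factor n: 135 = 3^3 × 5
φ(n) = n · ∏(1 - 1/p) over distinct primes p | n
φ(135) = 135 · (1 - 1/3) · (1 - 1/5) = 72

φ(135) = 72


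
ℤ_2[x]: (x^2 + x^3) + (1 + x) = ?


Add coefficients mod 2:
x^0: 0 + 1 = 1 (mod 2)
x^1: 0 + 1 = 1 (mod 2)
x^2: 1 + 0 = 1 (mod 2)
x^3: 1 + 0 = 1 (mod 2)
Result: 1 + x + x^2 + x^3

f + g = 1 + x + x^2 + x^3


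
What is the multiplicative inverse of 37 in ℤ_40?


Use the extended Euclidean algorithm to write 1 = 37·s + 40·t; then s mod 40 is the inverse.
Euclidean algorithm:
  37 = 0·40 + 37
  40 = 1·37 + 3
  37 = 12·3 + 1
  3 = 3·1 + 0
gcd(37,40) = 1
Back-substitution gives: 37·(13) + 40·(-12) = 1
So 37⁻¹ ≡ 13 ≡ 13 (mod 40)
Check: 37 × 13 = 481 ≡ 1 (mod 40) ✓

37⁻¹ ≡ 13 (mod 40)


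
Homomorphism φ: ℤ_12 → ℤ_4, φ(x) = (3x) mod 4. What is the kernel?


Kernel = preimage of identity
ker(φ) = {x ∈ ℤ_12 : 3x ≡ 0 (mod 4)}. Since 4 | 12, φ is well-defined. The kernel is the cyclic subgroup ⟨4⟩ of ℤ_12 (order 3), i.e. {0, 4, 8}

ker(φ) = {0, 4, 8}


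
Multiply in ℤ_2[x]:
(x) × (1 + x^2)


Expand and collect like terms; reduce coefficients mod 2:
x^0: 0·1 = 0 ≡ 0 (mod 2)
x^1: 0·0 + 1·1 = 1 ≡ 1 (mod 2)
x^2: 0·1 + 1·0 = 0 ≡ 0 (mod 2)
x^3: 1·1 = 1 ≡ 1 (mod 2)
Result: x + x^3

f · g = x + x^3


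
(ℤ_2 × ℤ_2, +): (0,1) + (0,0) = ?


Operation: componentwise addition mod (2, 2)
(0,1) + (0,0) = ((a₁+b₁) mod 2, (a₂+b₂) mod 2) with a = (0,1), b = (0,0)

(0,1) + (0,0) = (0,1)


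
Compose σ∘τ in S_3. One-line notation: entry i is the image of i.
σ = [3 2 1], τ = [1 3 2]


σ∘τ: apply τ first, then σ
1 →τ 1 →σ 3
2 →τ 3 →σ 1
3 →τ 2 →σ 2

σ∘τ = [3 1 2]


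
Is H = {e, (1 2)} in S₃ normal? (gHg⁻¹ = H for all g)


H = {e, (1 2)} in S₃
(1 3)(1 2)(1 3)⁻¹ = (2 3) ∉ {e, (1 2)}, so it is not normal

No, not a normal subgroup


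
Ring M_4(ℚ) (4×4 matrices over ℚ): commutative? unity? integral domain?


Matrix multiplication is non-commutative for n ≥ 2; the identity matrix I is the unity; singular matrices give zero divisors, so not an integral domain
Commutative: No
Integral domain: No
Has unity: Yes

M_4(ℚ) (4×4 matrices over ℚ): Commutative=No, Unity=Yes


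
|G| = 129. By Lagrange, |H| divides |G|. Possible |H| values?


Lagrange's theorem: |H| divides |G|
|G| = 129
Divisors of 129: 1, 3, 43, 129

Possible subgroup orders: {1, 3, 43, 129}


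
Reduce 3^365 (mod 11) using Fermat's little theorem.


Fermat's little theorem: if p is prime and gcd(a,p)=1, then a^(p-1) ≡ 1 (mod p)
p = 11 is prime, gcd(3,11) = 1
Reduce exponent: 365 mod 10 = 5
So 3^365 ≡ 3^5 (mod 11)
3^5 mod 11 = 1

3^365 ≡ 1 (mod 11)


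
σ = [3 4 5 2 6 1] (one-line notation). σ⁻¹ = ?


To find σ⁻¹, swap domain and range:
σ(1) = 3 → σ⁻¹(3) = 1
σ(2) = 4 → σ⁻¹(4) = 2
σ(3) = 5 → σ⁻¹(5) = 3
σ(4) = 2 → σ⁻¹(2) = 4
σ(5) = 6 → σ⁻¹(6) = 5
σ(6) = 1 → σ⁻¹(1) = 6

σ⁻¹ = [6 4 1 2 3 5]


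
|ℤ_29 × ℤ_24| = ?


|A × B| = |A| · |B|
|ℤ_29 × ℤ_24| = 29 × 24 = 696

|ℤ_29 × ℤ_24| = 696


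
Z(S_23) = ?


Z(G) = {g ∈ G | gx = xg for all x ∈ G}
S_n is non-abelian for n ≥ 3; Z(S_23) is trivial

Z(S_23) = {e}


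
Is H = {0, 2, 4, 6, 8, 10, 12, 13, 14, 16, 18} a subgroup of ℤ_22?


Subgroup test for H = {0, 2, 4, 6, 8, 10, 12, 13, 14, 16, 18} in (ℤ_22, +):
(1) 0 ∈ H? Yes
(2) Closure: for all a,b ∈ H, (a+b) mod 22 ∈ H? No  [counterexample: 2 + 13 = 15 ∉ H]
(3) Inverses: for all a ∈ H, -a mod 22 ∈ H? No

No, H is not a subgroup of ℤ_22


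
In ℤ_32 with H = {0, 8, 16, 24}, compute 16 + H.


16 + H = {16 + h (mod 32) : h ∈ H}
16+0=16, 16+8=24, 16+16=0, 16+24=8
16 + H = {0, 8, 16, 24} = 0 + H

16 + H = {0, 8, 16, 24}


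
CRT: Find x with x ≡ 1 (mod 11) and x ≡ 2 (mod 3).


m₁ = 11, m₂ = 3, gcd = 1, so CRT applies. M = m₁·m₂ = 33
Let M₁ = M/m₁ = 3, M₂ = M/m₂ = 11
Find y₁ ≡ M₁⁻¹ (mod m₁): 3⁻¹ ≡ 4 (mod 11)
Find y₂ ≡ M₂⁻¹ (mod m₂): 11⁻¹ ≡ 2 (mod 3)
x = a₁·M₁·y₁ + a₂·M₂·y₂ = 1·3·4 + 2·11·2 = 56
Reduce mod 33: x ≡ 23
Check: 23 mod 11 = 1 ✓, 23 mod 3 = 2 ✓

x ≡ 23 (mod 33)


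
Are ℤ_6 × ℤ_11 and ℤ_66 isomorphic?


Comparing ℤ_6 × ℤ_11 and ℤ_66:
gcd(6,11) = 1, so ℤ_6 × ℤ_11 ≅ ℤ_66 (CRT)

Yes, ℤ_6 × ℤ_11 ≅ ℤ_66


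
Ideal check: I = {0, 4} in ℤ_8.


Check ideal conditions for I = {0, 4} in ℤ_8:
(1) I is an additive subgroup? Yes
(2) For r ∈ ℤ_8 and a ∈ I: r·a ∈ I? Yes

Yes, I is an ideal of ℤ_8


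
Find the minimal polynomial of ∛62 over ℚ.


∛62 satisfies x³ - 62 = 0, irreducible over ℚ (no rational root; 62 is not a perfect cube)

Minimal polynomial: x³ - 62


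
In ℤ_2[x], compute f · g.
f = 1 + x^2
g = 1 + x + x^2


Expand and collect like terms; reduce coefficients mod 2:
x^0: 1·1 = 1 ≡ 1 (mod 2)
x^1: 1·1 + 0·1 = 1 ≡ 1 (mod 2)
x^2: 1·1 + 0·1 + 1·1 = 2 ≡ 0 (mod 2)
x^3: 0·1 + 1·1 = 1 ≡ 1 (mod 2)
x^4: 1·1 = 1 ≡ 1 (mod 2)
Result: 1 + x + x^3 + x^4

f · g = 1 + x + x^3 + x^4


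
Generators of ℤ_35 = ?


g generates ℤ_n iff gcd(g,n) = 1
Prime factors of 35: 5, 7
Generators are g ∈ {1,...,34} not divisible by any of these primes.
Generators: {1, 2, 3, 4, 6, 8, 9, 11, 12, 13, 16, 17, 18, 19, 22, 23, 24, 26, 27, 29, 31, 32, 33, 34}
Number of generators = φ(35) = 24

Generators of ℤ_35 = {1, 2, 3, 4, 6, 8, 9, 11, 12, 13, 16, 17, 18, 19, 22, 23, 24, 26, 27, 29, 31, 32, 33, 34}


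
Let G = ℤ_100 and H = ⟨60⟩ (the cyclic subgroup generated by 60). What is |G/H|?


|⟨60⟩| = n / gcd(60, 100) = 100 / 20 = 5
H is normal (ℤ_100 is abelian).
|G/H| = |G| / |H| = 100 / 5 = 20

|G/H| = 20


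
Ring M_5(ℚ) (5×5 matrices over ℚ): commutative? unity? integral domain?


Matrix multiplication is non-commutative for n ≥ 2; the identity matrix I is the unity; singular matrices give zero divisors, so not an integral domain
Commutative: No
Integral domain: No
Has unity: Yes

M_5(ℚ) (5×5 matrices over ℚ): Commutative=No, Unity=Yes


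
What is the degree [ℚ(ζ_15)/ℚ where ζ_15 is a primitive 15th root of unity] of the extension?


[ℚ(ζ_n):ℚ] = deg Φ_n(x) = φ(n). Here φ(15) = 8

[ℚ(ζ_15)/ℚ where ζ_15 is a primitive 15th root of unity] = 8
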